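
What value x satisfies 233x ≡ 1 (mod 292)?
193

gcd(233, 292) = 1, so the inverse exists.
Extended Euclidean algorithm on (292, 233):
292 = 1 × 233 + 59  ⟹  59 = (1)·292 + (-1)·233
233 = 3 × 59 + 56  ⟹  56 = (-3)·292 + (4)·233
59 = 1 × 56 + 3  ⟹  3 = (4)·292 + (-5)·233
56 = 18 × 3 + 2  ⟹  2 = (-75)·292 + (94)·233
3 = 1 × 2 + 1  ⟹  1 = (79)·292 + (-99)·233
So (-99)·233 ≡ 1 (mod 292), i.e. 233^(-1) ≡ -99 ≡ 193 (mod 292).
Check: 233 × 193 = 44969 ≡ 1 (mod 292)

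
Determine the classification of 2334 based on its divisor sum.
abundant

Proper divisors of 2334: sum = 1 + 2 + 3 + 6 + 389 + 778 + 1167 = 2346
Since 2346 > 2334, 2334 is abundant.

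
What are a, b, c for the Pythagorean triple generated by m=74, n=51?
(2875, 7548, 8077)

Euclid's formula: a = m² - n², b = 2mn, c = m² + n²
m = 74, n = 51
a = 74² - 51² = 5476 - 2601 = 2875
b = 2 × 74 × 51 = 7548
c = 74² + 51² = 5476 + 2601 = 8077
Verification: 2875² + 7548² = 8265625 + 56972304 = 65237929 = 8077² ✓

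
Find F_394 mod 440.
47

Matrix identity: Q^n = [[F_(n+1), F_n], [F_n, F_(n-1)]] with Q = [[1,1],[1,0]].
n = 394 = 110001010₂. Square-and-multiply, entries mod 440:
Q^1 = [[1,1],[1,0]]
Q^3 = (Q^1)²·Q = [[3,2],[2,1]]
Q^6 = (Q^3)² = [[13,8],[8,5]]
Q^12 = (Q^6)² = [[233,144],[144,89]]
Q^24 = (Q^12)² = [[225,168],[168,57]]
Q^49 = (Q^24)²·Q = [[385,89],[89,296]]
Q^98 = (Q^49)² = [[386,329],[329,57]]
Q^197 = (Q^98)²·Q = [[384,277],[277,107]]
Q^394 = (Q^197)² = [[225,47],[47,178]]
F_394 mod 440 = Q^394[0][1] = 47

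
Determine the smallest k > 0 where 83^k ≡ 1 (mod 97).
96

97 is prime, so ord(83) divides φ(97) = 96.
Divisors of 96: 1, 2, 3, 4, 6, 8, 12, 16, 24, 32, 48, 96.
Repeated squaring: 83^1 ≡ 83, 83^2 ≡ 2, 83^4 ≡ 4, 83^8 ≡ 16, 83^16 ≡ 62, 83^32 ≡ 61, 83^64 ≡ 35 (mod 97).
Test 83^d mod 97 for each divisor d in increasing order:
83^1 ≡ 83
83^2 ≡ 2
83^3 = 83^2·83^1 ≡ 69
83^4 ≡ 4
83^6 = 83^4·83^2 ≡ 8
83^8 ≡ 16
83^12 = 83^8·83^4 ≡ 64
83^16 ≡ 62
83^24 = 83^16·83^8 ≡ 22
83^32 ≡ 61
83^48 = 83^32·83^16 ≡ 96
83^96 = 83^64·83^32 ≡ 1  ← first divisor giving 1
The order is 96.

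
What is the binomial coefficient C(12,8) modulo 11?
0

Using Lucas' theorem:
Write n=12 and k=8 in base 11:
n in base 11: [1, 1]
k in base 11: [0, 8]
C(12,8) mod 11 = ∏ C(n_i, k_i) mod 11
Digit binomials (mod 11): C(1,0) = 1; C(1,8) = 0 (k_i > n_i)
Product: 1 × 0 = 0 ≡ 0 (mod 11)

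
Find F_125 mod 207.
41

Matrix identity: Q^n = [[F_(n+1), F_n], [F_n, F_(n-1)]] with Q = [[1,1],[1,0]].
n = 125 = 1111101₂. Square-and-multiply, entries mod 207:
Q^1 = [[1,1],[1,0]]
Q^3 = (Q^1)²·Q = [[3,2],[2,1]]
Q^7 = (Q^3)²·Q = [[21,13],[13,8]]
Q^15 = (Q^7)²·Q = [[159,196],[196,170]]
Q^31 = (Q^15)²·Q = [[48,148],[148,107]]
Q^62 = (Q^31)² = [[196,170],[170,26]]
Q^125 = (Q^62)²·Q = [[107,41],[41,66]]
F_125 mod 207 = Q^125[0][1] = 41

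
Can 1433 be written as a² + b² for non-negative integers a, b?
8² + 37² (a=8, b=37)

Factorization: 1433 = 1433
By Fermat: n is sum of two squares iff every prime p ≡ 3 (mod 4) appears to even power.
All primes ≡ 3 (mod 4) appear to even power.
Search a = 0, 1, 2, … for 1433 - a² a perfect square: first hit at a = 8: 1433 - 64 = 1369 = 37².
1433 = 8² + 37² = 64 + 1369 ✓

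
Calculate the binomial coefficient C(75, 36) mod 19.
16

Using Lucas' theorem:
Write n=75 and k=36 in base 19:
n in base 19: [3, 18]
k in base 19: [1, 17]
C(75,36) mod 19 = ∏ C(n_i, k_i) mod 19
Digit binomials (mod 19): C(3,1) = 3; C(18,17) = 18
Product: 3 × 18 = 54 ≡ 16 (mod 19)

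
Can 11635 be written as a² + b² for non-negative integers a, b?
Not possible

Factorization: 11635 = 5 × 13 × 179
By Fermat: n is sum of two squares iff every prime p ≡ 3 (mod 4) appears to even power.
Prime(s) ≡ 3 (mod 4) with odd exponent: [(179, 1)]
Therefore 11635 cannot be expressed as a² + b².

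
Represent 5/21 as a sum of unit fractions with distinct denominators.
1/5 + 1/27 + 1/945

Greedy algorithm:
5/21: ceiling(21/5) = 5, use 1/5
4/105: ceiling(105/4) = 27, use 1/27
1/945: ceiling(945/1) = 945, use 1/945
Result: 5/21 = 1/5 + 1/27 + 1/945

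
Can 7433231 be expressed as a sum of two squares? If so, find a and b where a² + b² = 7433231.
Not possible

Factorization: 7433231 = 13 × 83^3
By Fermat: n is sum of two squares iff every prime p ≡ 3 (mod 4) appears to even power.
Prime(s) ≡ 3 (mod 4) with odd exponent: [(83, 3)]
Therefore 7433231 cannot be expressed as a² + b².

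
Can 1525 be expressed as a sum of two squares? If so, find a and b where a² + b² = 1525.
2² + 39² (a=2, b=39)

Factorization: 1525 = 5^2 × 61
By Fermat: n is sum of two squares iff every prime p ≡ 3 (mod 4) appears to even power.
All primes ≡ 3 (mod 4) appear to even power.
Search a = 0, 1, 2, … for 1525 - a² a perfect square: first hit at a = 2: 1525 - 4 = 1521 = 39².
1525 = 2² + 39² = 4 + 1521 ✓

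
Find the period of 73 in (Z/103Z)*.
34

103 is prime, so ord(73) divides φ(103) = 102.
Divisors of 102: 1, 2, 3, 6, 17, 34, 51, 102.
Repeated squaring: 73^1 ≡ 73, 73^2 ≡ 76, 73^4 ≡ 8, 73^8 ≡ 64, 73^16 ≡ 79, 73^32 ≡ 61, 73^64 ≡ 13 (mod 103).
Test 73^d mod 103 for each divisor d in increasing order:
73^1 ≡ 73
73^2 ≡ 76
73^3 = 73^2·73^1 ≡ 89
73^6 = 73^4·73^2 ≡ 93
73^17 = 73^16·73^1 ≡ 102
73^34 = 73^32·73^2 ≡ 1  ← first divisor giving 1
The order is 34.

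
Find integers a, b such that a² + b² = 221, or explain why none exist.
5² + 14² (a=5, b=14)

Factorization: 221 = 13 × 17
By Fermat: n is sum of two squares iff every prime p ≡ 3 (mod 4) appears to even power.
All primes ≡ 3 (mod 4) appear to even power.
Search a = 0, 1, 2, … for 221 - a² a perfect square: first hit at a = 5: 221 - 25 = 196 = 14².
221 = 5² + 14² = 25 + 196 ✓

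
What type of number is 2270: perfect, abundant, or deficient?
deficient

Proper divisors of 2270: sum = 1 + 2 + 5 + 10 + 227 + 454 + 1135 = 1834
Since 1834 < 2270, 2270 is deficient.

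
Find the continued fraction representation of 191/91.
[2; 10, 9]

Euclidean algorithm steps:
191 = 2 × 91 + 9
91 = 10 × 9 + 1
9 = 9 × 1 + 0
Continued fraction: [2; 10, 9]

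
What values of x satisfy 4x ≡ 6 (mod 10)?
x ≡ 4 (mod 5)

gcd(4, 10) = 2, which divides 6, so solutions exist.
Divide through by 2: 2x ≡ 3 (mod 5).
Find 2^(-1) mod 5 by the extended Euclidean algorithm:
5 = 2 × 2 + 1  ⟹  1 = (1)·5 + (-2)·2
So (-2)·2 ≡ 1 (mod 5), i.e. 2^(-1) ≡ -2 ≡ 3 (mod 5).
x ≡ 3 × 3 = 9 ≡ 4 (mod 5).
Check: 4 × 4 = 16 ≡ 6 (mod 10).
x ≡ 4 (mod 5), giving 2 solutions mod 10.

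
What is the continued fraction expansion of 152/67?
[2; 3, 1, 2, 1, 1, 2]

Euclidean algorithm steps:
152 = 2 × 67 + 18
67 = 3 × 18 + 13
18 = 1 × 13 + 5
13 = 2 × 5 + 3
5 = 1 × 3 + 2
3 = 1 × 2 + 1
2 = 2 × 1 + 0
Continued fraction: [2; 3, 1, 2, 1, 1, 2]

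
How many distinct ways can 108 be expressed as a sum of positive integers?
483502844

p(n) counts ways to write n as a sum of positive integers (order ignored).
Euler's pentagonal recurrence: p(k) = p(k-1) + p(k-2) - p(k-5) - p(k-7) + p(k-12) + p(k-15) - ... (offsets j(3j∓1)/2, signs ++--, p(0)=1, p(<0)=0).
DP table for k = 0..107: p(0)=1, p(1)=1, p(2)=2, p(3)=3, p(4)=5, p(5)=7, p(6)=11, p(7)=15, p(8)=22, p(9)=30, p(10)=42, p(11)=56, p(12)=77, p(13)=101, p(14)=135, p(15)=176, p(16)=231, p(17)=297, p(18)=385, p(19)=490, p(20)=627, p(21)=792, p(22)=1002, p(23)=1255, p(24)=1575, p(25)=1958, p(26)=2436, p(27)=3010, p(28)=3718, p(29)=4565, p(30)=5604, p(31)=6842, p(32)=8349, p(33)=10143, p(34)=12310, p(35)=14883, p(36)=17977, p(37)=21637, p(38)=26015, p(39)=31185, p(40)=37338, p(41)=44583, p(42)=53174, p(43)=63261, p(44)=75175, p(45)=89134, p(46)=105558, p(47)=124754, p(48)=147273, p(49)=173525, p(50)=204226, p(51)=239943, p(52)=281589, p(53)=329931, p(54)=386155, p(55)=451276, p(56)=526823, p(57)=614154, p(58)=715220, p(59)=831820, p(60)=966467, p(61)=1121505, p(62)=1300156, p(63)=1505499, p(64)=1741630, p(65)=2012558, p(66)=2323520, p(67)=2679689, p(68)=3087735, p(69)=3554345, p(70)=4087968, p(71)=4697205, p(72)=5392783, p(73)=6185689, p(74)=7089500, p(75)=8118264, p(76)=9289091, p(77)=10619863, p(78)=12132164, p(79)=13848650, p(80)=15796476, p(81)=18004327, p(82)=20506255, p(83)=23338469, p(84)=26543660, p(85)=30167357, p(86)=34262962, p(87)=38887673, p(88)=44108109, p(89)=49995925, p(90)=56634173, p(91)=64112359, p(92)=72533807, p(93)=82010177, p(94)=92669720, p(95)=104651419, p(96)=118114304, p(97)=133230930, p(98)=150198136, p(99)=169229875, p(100)=190569292, p(101)=214481126, p(102)=241265379, p(103)=271248950, p(104)=304801365, p(105)=342325709, p(106)=384276336, p(107)=431149389.
Final step: p(108) = p(107) + p(106) - p(103) - p(101) + p(96) + p(93) - p(86) - p(82) + p(73) + p(68) - p(57) - p(51) + p(38) + p(31) - p(16) - p(8)
= 431149389 + 384276336 - 271248950 - 214481126 + 118114304 + 82010177 - 34262962 - 20506255 + 6185689 + 3087735 - 614154 - 239943 + 26015 + 6842 - 231 - 22
= 483502844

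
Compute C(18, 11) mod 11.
1

Using Lucas' theorem:
Write n=18 and k=11 in base 11:
n in base 11: [1, 7]
k in base 11: [1, 0]
C(18,11) mod 11 = ∏ C(n_i, k_i) mod 11
Digit binomials (mod 11): C(1,1) = 1; C(7,0) = 1
Product: 1 × 1 = 1 ≡ 1 (mod 11)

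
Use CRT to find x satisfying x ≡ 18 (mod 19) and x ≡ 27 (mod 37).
360

Using Chinese Remainder Theorem:
M = 19 × 37 = 703
M1 = 37, M2 = 19
y1 = 37^(-1) mod 19 = 18
y2 = 19^(-1) mod 37 = 2
x = (18×37×18 + 27×19×2) mod 703 = 360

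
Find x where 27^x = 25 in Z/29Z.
16

Baby-step giant-step with step n = ⌈√29⌉ = 6.
Baby steps 27^j mod 29 (j:value) for j=0..5: 0:1, 1:27, 2:4, 3:21, 4:16, 5:26.
Giant-step multiplier: 27^(-6) ≡ 27^(28-6) = 27^22 ≡ 5 (mod 29).
Giant steps γ_i = 25·5^i mod 29: γ_0=25, γ_1=9, γ_2=16 (in table at j=4).
x = i·n + j = 2·6 + 4 = 16.
Check: 27^16 ≡ 25 (mod 29).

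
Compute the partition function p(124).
2841940500

p(n) counts ways to write n as a sum of positive integers (order ignored).
Euler's pentagonal recurrence: p(k) = p(k-1) + p(k-2) - p(k-5) - p(k-7) + p(k-12) + p(k-15) - ... (offsets j(3j∓1)/2, signs ++--, p(0)=1, p(<0)=0).
DP table for k = 0..123: p(0)=1, p(1)=1, p(2)=2, p(3)=3, p(4)=5, p(5)=7, p(6)=11, p(7)=15, p(8)=22, p(9)=30, p(10)=42, p(11)=56, p(12)=77, p(13)=101, p(14)=135, p(15)=176, p(16)=231, p(17)=297, p(18)=385, p(19)=490, p(20)=627, p(21)=792, p(22)=1002, p(23)=1255, p(24)=1575, p(25)=1958, p(26)=2436, p(27)=3010, p(28)=3718, p(29)=4565, p(30)=5604, p(31)=6842, p(32)=8349, p(33)=10143, p(34)=12310, p(35)=14883, p(36)=17977, p(37)=21637, p(38)=26015, p(39)=31185, p(40)=37338, p(41)=44583, p(42)=53174, p(43)=63261, p(44)=75175, p(45)=89134, p(46)=105558, p(47)=124754, p(48)=147273, p(49)=173525, p(50)=204226, p(51)=239943, p(52)=281589, p(53)=329931, p(54)=386155, p(55)=451276, p(56)=526823, p(57)=614154, p(58)=715220, p(59)=831820, p(60)=966467, p(61)=1121505, p(62)=1300156, p(63)=1505499, p(64)=1741630, p(65)=2012558, p(66)=2323520, p(67)=2679689, p(68)=3087735, p(69)=3554345, p(70)=4087968, p(71)=4697205, p(72)=5392783, p(73)=6185689, p(74)=7089500, p(75)=8118264, p(76)=9289091, p(77)=10619863, p(78)=12132164, p(79)=13848650, p(80)=15796476, p(81)=18004327, p(82)=20506255, p(83)=23338469, p(84)=26543660, p(85)=30167357, p(86)=34262962, p(87)=38887673, p(88)=44108109, p(89)=49995925, p(90)=56634173, p(91)=64112359, p(92)=72533807, p(93)=82010177, p(94)=92669720, p(95)=104651419, p(96)=118114304, p(97)=133230930, p(98)=150198136, p(99)=169229875, p(100)=190569292, p(101)=214481126, p(102)=241265379, p(103)=271248950, p(104)=304801365, p(105)=342325709, p(106)=384276336, p(107)=431149389, p(108)=483502844, p(109)=541946240, p(110)=607163746, p(111)=679903203, p(112)=761002156, p(113)=851376628, p(114)=952050665, p(115)=1064144451, p(116)=1188908248, p(117)=1327710076, p(118)=1482074143, p(119)=1653668665, p(120)=1844349560, p(121)=2056148051, p(122)=2291320912, p(123)=2552338241.
Final step: p(124) = p(123) + p(122) - p(119) - p(117) + p(112) + p(109) - p(102) - p(98) + p(89) + p(84) - p(73) - p(67) + p(54) + p(47) - p(32) - p(24) + p(7)
= 2552338241 + 2291320912 - 1653668665 - 1327710076 + 761002156 + 541946240 - 241265379 - 150198136 + 49995925 + 26543660 - 6185689 - 2679689 + 386155 + 124754 - 8349 - 1575 + 15
= 2841940500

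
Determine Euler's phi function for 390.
96

390 = 2 × 3 × 5 × 13
φ(n) = n × ∏(1 - 1/p) for each prime p dividing n
φ(390) = 390 × (1 - 1/2) × (1 - 1/3) × (1 - 1/5) × (1 - 1/13) = 96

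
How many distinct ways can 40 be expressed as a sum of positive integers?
37338

p(n) counts ways to write n as a sum of positive integers (order ignored).
Euler's pentagonal recurrence: p(k) = p(k-1) + p(k-2) - p(k-5) - p(k-7) + p(k-12) + p(k-15) - ... (offsets j(3j∓1)/2, signs ++--, p(0)=1, p(<0)=0).
DP table for k = 0..39: p(0)=1, p(1)=1, p(2)=2, p(3)=3, p(4)=5, p(5)=7, p(6)=11, p(7)=15, p(8)=22, p(9)=30, p(10)=42, p(11)=56, p(12)=77, p(13)=101, p(14)=135, p(15)=176, p(16)=231, p(17)=297, p(18)=385, p(19)=490, p(20)=627, p(21)=792, p(22)=1002, p(23)=1255, p(24)=1575, p(25)=1958, p(26)=2436, p(27)=3010, p(28)=3718, p(29)=4565, p(30)=5604, p(31)=6842, p(32)=8349, p(33)=10143, p(34)=12310, p(35)=14883, p(36)=17977, p(37)=21637, p(38)=26015, p(39)=31185.
Final step: p(40) = p(39) + p(38) - p(35) - p(33) + p(28) + p(25) - p(18) - p(14) + p(5) + p(0)
= 31185 + 26015 - 14883 - 10143 + 3718 + 1958 - 385 - 135 + 7 + 1
= 37338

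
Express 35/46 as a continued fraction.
[0; 1, 3, 5, 2]

Euclidean algorithm steps:
35 = 0 × 46 + 35
46 = 1 × 35 + 11
35 = 3 × 11 + 2
11 = 5 × 2 + 1
2 = 2 × 1 + 0
Continued fraction: [0; 1, 3, 5, 2]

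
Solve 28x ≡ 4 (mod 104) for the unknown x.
x ≡ 15 (mod 26)

gcd(28, 104) = 4, which divides 4, so solutions exist.
Divide through by 4: 7x ≡ 1 (mod 26).
Find 7^(-1) mod 26 by the extended Euclidean algorithm:
26 = 3 × 7 + 5  ⟹  5 = (1)·26 + (-3)·7
7 = 1 × 5 + 2  ⟹  2 = (-1)·26 + (4)·7
5 = 2 × 2 + 1  ⟹  1 = (3)·26 + (-11)·7
So (-11)·7 ≡ 1 (mod 26), i.e. 7^(-1) ≡ -11 ≡ 15 (mod 26).
x ≡ 15 × 1 = 15 ≡ 15 (mod 26).
Check: 28 × 15 = 420 ≡ 4 (mod 104).
x ≡ 15 (mod 26), giving 4 solutions mod 104.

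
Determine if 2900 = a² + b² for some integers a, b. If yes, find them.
14² + 52² (a=14, b=52)

Factorization: 2900 = 2^2 × 5^2 × 29
By Fermat: n is sum of two squares iff every prime p ≡ 3 (mod 4) appears to even power.
All primes ≡ 3 (mod 4) appear to even power.
Search a = 0, 1, 2, … for 2900 - a² a perfect square: first hit at a = 14: 2900 - 196 = 2704 = 52².
2900 = 14² + 52² = 196 + 2704 ✓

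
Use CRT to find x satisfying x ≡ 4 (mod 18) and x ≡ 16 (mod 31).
202

Using Chinese Remainder Theorem:
M = 18 × 31 = 558
M1 = 31, M2 = 18
y1 = 31^(-1) mod 18 = 7
y2 = 18^(-1) mod 31 = 19
x = (4×31×7 + 16×18×19) mod 558 = 202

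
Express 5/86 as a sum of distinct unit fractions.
1/18 + 1/387

Greedy algorithm:
5/86: ceiling(86/5) = 18, use 1/18
1/387: ceiling(387/1) = 387, use 1/387
Result: 5/86 = 1/18 + 1/387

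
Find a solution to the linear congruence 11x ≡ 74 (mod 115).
x ≡ 59 (mod 115)

gcd(11, 115) = 1, which divides 74, so solutions exist.
Find 11^(-1) mod 115 by the extended Euclidean algorithm:
115 = 10 × 11 + 5  ⟹  5 = (1)·115 + (-10)·11
11 = 2 × 5 + 1  ⟹  1 = (-2)·115 + (21)·11
So (21)·11 ≡ 1 (mod 115), i.e. 11^(-1) ≡ 21 (mod 115).
x ≡ 21 × 74 = 1554 ≡ 59 (mod 115).
Check: 11 × 59 = 649 ≡ 74 (mod 115).
Unique solution: x ≡ 59 (mod 115)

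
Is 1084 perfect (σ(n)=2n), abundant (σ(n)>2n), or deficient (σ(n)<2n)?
deficient

Proper divisors of 1084: sum = 1 + 2 + 4 + 271 + 542 = 820
Since 820 < 1084, 1084 is deficient.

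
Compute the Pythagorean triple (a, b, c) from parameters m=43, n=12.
(1705, 1032, 1993)

Euclid's formula: a = m² - n², b = 2mn, c = m² + n²
m = 43, n = 12
a = 43² - 12² = 1849 - 144 = 1705
b = 2 × 43 × 12 = 1032
c = 43² + 12² = 1849 + 144 = 1993
Verification: 1705² + 1032² = 2907025 + 1065024 = 3972049 = 1993² ✓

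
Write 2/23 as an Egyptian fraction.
1/12 + 1/276

Greedy algorithm:
2/23: ceiling(23/2) = 12, use 1/12
1/276: ceiling(276/1) = 276, use 1/276
Result: 2/23 = 1/12 + 1/276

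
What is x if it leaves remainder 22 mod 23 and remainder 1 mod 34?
137

Using Chinese Remainder Theorem:
M = 23 × 34 = 782
M1 = 34, M2 = 23
y1 = 34^(-1) mod 23 = 21
y2 = 23^(-1) mod 34 = 3
x = (22×34×21 + 1×23×3) mod 782 = 137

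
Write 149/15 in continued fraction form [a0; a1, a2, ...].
[9; 1, 14]

Euclidean algorithm steps:
149 = 9 × 15 + 14
15 = 1 × 14 + 1
14 = 14 × 1 + 0
Continued fraction: [9; 1, 14]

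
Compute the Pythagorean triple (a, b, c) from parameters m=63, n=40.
(2369, 5040, 5569)

Euclid's formula: a = m² - n², b = 2mn, c = m² + n²
m = 63, n = 40
a = 63² - 40² = 3969 - 1600 = 2369
b = 2 × 63 × 40 = 5040
c = 63² + 40² = 3969 + 1600 = 5569
Verification: 2369² + 5040² = 5612161 + 25401600 = 31013761 = 5569² ✓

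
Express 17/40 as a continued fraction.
[0; 2, 2, 1, 5]

Euclidean algorithm steps:
17 = 0 × 40 + 17
40 = 2 × 17 + 6
17 = 2 × 6 + 5
6 = 1 × 5 + 1
5 = 5 × 1 + 0
Continued fraction: [0; 2, 2, 1, 5]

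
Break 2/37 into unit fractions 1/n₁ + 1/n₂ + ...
1/19 + 1/703

Greedy algorithm:
2/37: ceiling(37/2) = 19, use 1/19
1/703: ceiling(703/1) = 703, use 1/703
Result: 2/37 = 1/19 + 1/703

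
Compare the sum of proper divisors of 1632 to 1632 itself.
abundant

Proper divisors of 1632: sum = 1 + 2 + 3 + 4 + 6 + 8 + 12 + 16 + ... + 272 + 408 + 544 + 816 (23 divisors) = 2904
Since 2904 > 1632, 1632 is abundant.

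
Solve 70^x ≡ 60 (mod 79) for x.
55

Baby-step giant-step with step n = ⌈√79⌉ = 9.
Baby steps 70^j mod 79 (j:value) for j=0..8: 0:1, 1:70, 2:2, 3:61, 4:4, 5:43, 6:8, 7:7, 8:16.
Giant-step multiplier: 70^(-9) ≡ 70^(78-9) = 70^69 ≡ 17 (mod 79).
Giant steps γ_i = 60·17^i mod 79: γ_0=60, γ_1=72, γ_2=39, γ_3=31, γ_4=53, γ_5=32, γ_6=70 (in table at j=1).
x = i·n + j = 6·9 + 1 = 55.
Check: 70^55 ≡ 60 (mod 79).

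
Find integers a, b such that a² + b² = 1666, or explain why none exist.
21² + 35² (a=21, b=35)

Factorization: 1666 = 2 × 7^2 × 17
By Fermat: n is sum of two squares iff every prime p ≡ 3 (mod 4) appears to even power.
All primes ≡ 3 (mod 4) appear to even power.
Search a = 0, 1, 2, … for 1666 - a² a perfect square: first hit at a = 21: 1666 - 441 = 1225 = 35².
1666 = 21² + 35² = 441 + 1225 ✓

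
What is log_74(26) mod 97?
55

Baby-step giant-step with step n = ⌈√97⌉ = 10.
Baby steps 74^j mod 97 (j:value) for j=0..9: 0:1, 1:74, 2:44, 3:55, 4:93, 5:92, 6:18, 7:71, 8:16, 9:20.
Giant-step multiplier: 74^(-10) ≡ 74^(96-10) = 74^86 ≡ 66 (mod 97).
Giant steps γ_i = 26·66^i mod 97: γ_0=26, γ_1=67, γ_2=57, γ_3=76, γ_4=69, γ_5=92 (in table at j=5).
x = i·n + j = 5·10 + 5 = 55.
Check: 74^55 ≡ 26 (mod 97).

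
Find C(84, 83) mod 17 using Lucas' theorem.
16

Using Lucas' theorem:
Write n=84 and k=83 in base 17:
n in base 17: [4, 16]
k in base 17: [4, 15]
C(84,83) mod 17 = ∏ C(n_i, k_i) mod 17
Digit binomials (mod 17): C(4,4) = 1; C(16,15) = 16
Product: 1 × 16 = 16 ≡ 16 (mod 17)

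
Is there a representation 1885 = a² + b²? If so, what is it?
6² + 43² (a=6, b=43)

Factorization: 1885 = 5 × 13 × 29
By Fermat: n is sum of two squares iff every prime p ≡ 3 (mod 4) appears to even power.
All primes ≡ 3 (mod 4) appear to even power.
Search a = 0, 1, 2, … for 1885 - a² a perfect square: first hit at a = 6: 1885 - 36 = 1849 = 43².
1885 = 6² + 43² = 36 + 1849 ✓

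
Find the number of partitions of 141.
16670689208

p(n) counts ways to write n as a sum of positive integers (order ignored).
Euler's pentagonal recurrence: p(k) = p(k-1) + p(k-2) - p(k-5) - p(k-7) + p(k-12) + p(k-15) - ... (offsets j(3j∓1)/2, signs ++--, p(0)=1, p(<0)=0).
DP table for k = 0..140: p(0)=1, p(1)=1, p(2)=2, p(3)=3, p(4)=5, p(5)=7, p(6)=11, p(7)=15, p(8)=22, p(9)=30, p(10)=42, p(11)=56, p(12)=77, p(13)=101, p(14)=135, p(15)=176, p(16)=231, p(17)=297, p(18)=385, p(19)=490, p(20)=627, p(21)=792, p(22)=1002, p(23)=1255, p(24)=1575, p(25)=1958, p(26)=2436, p(27)=3010, p(28)=3718, p(29)=4565, p(30)=5604, p(31)=6842, p(32)=8349, p(33)=10143, p(34)=12310, p(35)=14883, p(36)=17977, p(37)=21637, p(38)=26015, p(39)=31185, p(40)=37338, p(41)=44583, p(42)=53174, p(43)=63261, p(44)=75175, p(45)=89134, p(46)=105558, p(47)=124754, p(48)=147273, p(49)=173525, p(50)=204226, p(51)=239943, p(52)=281589, p(53)=329931, p(54)=386155, p(55)=451276, p(56)=526823, p(57)=614154, p(58)=715220, p(59)=831820, p(60)=966467, p(61)=1121505, p(62)=1300156, p(63)=1505499, p(64)=1741630, p(65)=2012558, p(66)=2323520, p(67)=2679689, p(68)=3087735, p(69)=3554345, p(70)=4087968, p(71)=4697205, p(72)=5392783, p(73)=6185689, p(74)=7089500, p(75)=8118264, p(76)=9289091, p(77)=10619863, p(78)=12132164, p(79)=13848650, p(80)=15796476, p(81)=18004327, p(82)=20506255, p(83)=23338469, p(84)=26543660, p(85)=30167357, p(86)=34262962, p(87)=38887673, p(88)=44108109, p(89)=49995925, p(90)=56634173, p(91)=64112359, p(92)=72533807, p(93)=82010177, p(94)=92669720, p(95)=104651419, p(96)=118114304, p(97)=133230930, p(98)=150198136, p(99)=169229875, p(100)=190569292, p(101)=214481126, p(102)=241265379, p(103)=271248950, p(104)=304801365, p(105)=342325709, p(106)=384276336, p(107)=431149389, p(108)=483502844, p(109)=541946240, p(110)=607163746, p(111)=679903203, p(112)=761002156, p(113)=851376628, p(114)=952050665, p(115)=1064144451, p(116)=1188908248, p(117)=1327710076, p(118)=1482074143, p(119)=1653668665, p(120)=1844349560, p(121)=2056148051, p(122)=2291320912, p(123)=2552338241, p(124)=2841940500, p(125)=3163127352, p(126)=3519222692, p(127)=3913864295, p(128)=4351078600, p(129)=4835271870, p(130)=5371315400, p(131)=5964539504, p(132)=6620830889, p(133)=7346629512, p(134)=8149040695, p(135)=9035836076, p(136)=10015581680, p(137)=11097645016, p(138)=12292341831, p(139)=13610949895, p(140)=15065878135.
Final step: p(141) = p(140) + p(139) - p(136) - p(134) + p(129) + p(126) - p(119) - p(115) + p(106) + p(101) - p(90) - p(84) + p(71) + p(64) - p(49) - p(41) + p(24) + p(15)
= 15065878135 + 13610949895 - 10015581680 - 8149040695 + 4835271870 + 3519222692 - 1653668665 - 1064144451 + 384276336 + 214481126 - 56634173 - 26543660 + 4697205 + 1741630 - 173525 - 44583 + 1575 + 176
= 16670689208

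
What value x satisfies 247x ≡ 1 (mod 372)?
247

gcd(247, 372) = 1, so the inverse exists.
Extended Euclidean algorithm on (372, 247):
372 = 1 × 247 + 125  ⟹  125 = (1)·372 + (-1)·247
247 = 1 × 125 + 122  ⟹  122 = (-1)·372 + (2)·247
125 = 1 × 122 + 3  ⟹  3 = (2)·372 + (-3)·247
122 = 40 × 3 + 2  ⟹  2 = (-81)·372 + (122)·247
3 = 1 × 2 + 1  ⟹  1 = (83)·372 + (-125)·247
So (-125)·247 ≡ 1 (mod 372), i.e. 247^(-1) ≡ -125 ≡ 247 (mod 372).
Check: 247 × 247 = 61009 ≡ 1 (mod 372)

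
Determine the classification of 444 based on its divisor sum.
abundant

Proper divisors of 444: sum = 1 + 2 + 3 + 4 + 6 + 12 + 37 + 74 + 111 + 148 + 222 = 620
Since 620 > 444, 444 is abundant.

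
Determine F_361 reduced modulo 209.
1

Matrix identity: Q^n = [[F_(n+1), F_n], [F_n, F_(n-1)]] with Q = [[1,1],[1,0]].
n = 361 = 101101001₂. Square-and-multiply, entries mod 209:
Q^1 = [[1,1],[1,0]]
Q^2 = (Q^1)² = [[2,1],[1,1]]
Q^5 = (Q^2)²·Q = [[8,5],[5,3]]
Q^11 = (Q^5)²·Q = [[144,89],[89,55]]
Q^22 = (Q^11)² = [[24,155],[155,78]]
Q^45 = (Q^22)²·Q = [[74,148],[148,135]]
Q^90 = (Q^45)² = [[1,0],[0,1]]
Q^180 = (Q^90)² = [[1,0],[0,1]]
Q^361 = (Q^180)²·Q = [[1,1],[1,0]]
F_361 mod 209 = Q^361[0][1] = 1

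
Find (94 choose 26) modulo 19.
15

Using Lucas' theorem:
Write n=94 and k=26 in base 19:
n in base 19: [4, 18]
k in base 19: [1, 7]
C(94,26) mod 19 = ∏ C(n_i, k_i) mod 19
Digit binomials (mod 19): C(4,1) = 4; C(18,7) = 31824 ≡ 18
Product: 4 × 18 = 72 ≡ 15 (mod 19)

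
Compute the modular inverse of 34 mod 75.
64

gcd(34, 75) = 1, so the inverse exists.
Extended Euclidean algorithm on (75, 34):
75 = 2 × 34 + 7  ⟹  7 = (1)·75 + (-2)·34
34 = 4 × 7 + 6  ⟹  6 = (-4)·75 + (9)·34
7 = 1 × 6 + 1  ⟹  1 = (5)·75 + (-11)·34
So (-11)·34 ≡ 1 (mod 75), i.e. 34^(-1) ≡ -11 ≡ 64 (mod 75).
Check: 34 × 64 = 2176 ≡ 1 (mod 75)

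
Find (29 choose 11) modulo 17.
12

Using Lucas' theorem:
Write n=29 and k=11 in base 17:
n in base 17: [1, 12]
k in base 17: [0, 11]
C(29,11) mod 17 = ∏ C(n_i, k_i) mod 17
Digit binomials (mod 17): C(1,0) = 1; C(12,11) = 12
Product: 1 × 12 = 12 ≡ 12 (mod 17)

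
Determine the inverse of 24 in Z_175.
124

gcd(24, 175) = 1, so the inverse exists.
Extended Euclidean algorithm on (175, 24):
175 = 7 × 24 + 7  ⟹  7 = (1)·175 + (-7)·24
24 = 3 × 7 + 3  ⟹  3 = (-3)·175 + (22)·24
7 = 2 × 3 + 1  ⟹  1 = (7)·175 + (-51)·24
So (-51)·24 ≡ 1 (mod 175), i.e. 24^(-1) ≡ -51 ≡ 124 (mod 175).
Check: 24 × 124 = 2976 ≡ 1 (mod 175)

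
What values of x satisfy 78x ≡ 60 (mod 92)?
x ≡ 22 (mod 46)

gcd(78, 92) = 2, which divides 60, so solutions exist.
Divide through by 2: 39x ≡ 30 (mod 46).
Find 39^(-1) mod 46 by the extended Euclidean algorithm:
46 = 1 × 39 + 7  ⟹  7 = (1)·46 + (-1)·39
39 = 5 × 7 + 4  ⟹  4 = (-5)·46 + (6)·39
7 = 1 × 4 + 3  ⟹  3 = (6)·46 + (-7)·39
4 = 1 × 3 + 1  ⟹  1 = (-11)·46 + (13)·39
So (13)·39 ≡ 1 (mod 46), i.e. 39^(-1) ≡ 13 (mod 46).
x ≡ 13 × 30 = 390 ≡ 22 (mod 46).
Check: 78 × 22 = 1716 ≡ 60 (mod 92).
x ≡ 22 (mod 46), giving 2 solutions mod 92.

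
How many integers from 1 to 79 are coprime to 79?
78

79 = 79
φ(n) = n × ∏(1 - 1/p) for each prime p dividing n
φ(79) = 79 × (1 - 1/79) = 78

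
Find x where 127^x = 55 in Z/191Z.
75

Baby-step giant-step with step n = ⌈√191⌉ = 14.
Baby steps 127^j mod 191 (j:value) for j=0..13: 0:1, 1:127, 2:85, 3:99, 4:158, 5:11, 6:60, 7:171, 8:134, 9:19, 10:121, 11:87, 12:162, 13:137.
Giant-step multiplier: 127^(-14) ≡ 127^(190-14) = 127^176 ≡ 138 (mod 191).
Giant steps γ_i = 55·138^i mod 191: γ_0=55, γ_1=141, γ_2=167, γ_3=126, γ_4=7, γ_5=11 (in table at j=5).
x = i·n + j = 5·14 + 5 = 75.
Check: 127^75 ≡ 55 (mod 191).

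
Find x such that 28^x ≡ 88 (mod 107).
83

Baby-step giant-step with step n = ⌈√107⌉ = 11.
Baby steps 28^j mod 107 (j:value) for j=0..10: 0:1, 1:28, 2:35, 3:17, 4:48, 5:60, 6:75, 7:67, 8:57, 9:98, 10:69.
Giant-step multiplier: 28^(-11) ≡ 28^(106-11) = 28^95 ≡ 18 (mod 107).
Giant steps γ_i = 88·18^i mod 107: γ_0=88, γ_1=86, γ_2=50, γ_3=44, γ_4=43, γ_5=25, γ_6=22, γ_7=75 (in table at j=6).
x = i·n + j = 7·11 + 6 = 83.
Check: 28^83 ≡ 88 (mod 107).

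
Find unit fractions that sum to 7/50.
1/8 + 1/67 + 1/13400

Greedy algorithm:
7/50: ceiling(50/7) = 8, use 1/8
3/200: ceiling(200/3) = 67, use 1/67
1/13400: ceiling(13400/1) = 13400, use 1/13400
Result: 7/50 = 1/8 + 1/67 + 1/13400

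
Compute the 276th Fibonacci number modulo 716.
260

Matrix identity: Q^n = [[F_(n+1), F_n], [F_n, F_(n-1)]] with Q = [[1,1],[1,0]].
n = 276 = 100010100₂. Square-and-multiply, entries mod 716:
Q^1 = [[1,1],[1,0]]
Q^2 = (Q^1)² = [[2,1],[1,1]]
Q^4 = (Q^2)² = [[5,3],[3,2]]
Q^8 = (Q^4)² = [[34,21],[21,13]]
Q^17 = (Q^8)²·Q = [[436,165],[165,271]]
Q^34 = (Q^17)² = [[373,663],[663,426]]
Q^69 = (Q^34)²·Q = [[67,170],[170,613]]
Q^138 = (Q^69)² = [[453,324],[324,129]]
Q^276 = (Q^138)² = [[157,260],[260,613]]
F_276 mod 716 = Q^276[0][1] = 260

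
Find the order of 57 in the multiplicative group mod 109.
108

109 is prime, so ord(57) divides φ(109) = 108.
Divisors of 108: 1, 2, 3, 4, 6, 9, 12, 18, 27, 36, 54, 108.
Repeated squaring: 57^1 ≡ 57, 57^2 ≡ 88, 57^4 ≡ 5, 57^8 ≡ 25, 57^16 ≡ 80, 57^32 ≡ 78, 57^64 ≡ 89 (mod 109).
Test 57^d mod 109 for each divisor d in increasing order:
57^1 ≡ 57
57^2 ≡ 88
57^3 = 57^2·57^1 ≡ 2
57^4 ≡ 5
57^6 = 57^4·57^2 ≡ 4
57^9 = 57^8·57^1 ≡ 8
57^12 = 57^8·57^4 ≡ 16
57^18 = 57^16·57^2 ≡ 64
57^27 = 57^16·57^8·57^2·57^1 ≡ 76
57^36 = 57^32·57^4 ≡ 63
57^54 = 57^32·57^16·57^4·57^2 ≡ 108
57^108 = 57^64·57^32·57^8·57^4 ≡ 1  ← first divisor giving 1
The order is 108.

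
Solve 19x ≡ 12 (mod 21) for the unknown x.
x ≡ 15 (mod 21)

gcd(19, 21) = 1, which divides 12, so solutions exist.
Find 19^(-1) mod 21 by the extended Euclidean algorithm:
21 = 1 × 19 + 2  ⟹  2 = (1)·21 + (-1)·19
19 = 9 × 2 + 1  ⟹  1 = (-9)·21 + (10)·19
So (10)·19 ≡ 1 (mod 21), i.e. 19^(-1) ≡ 10 (mod 21).
x ≡ 10 × 12 = 120 ≡ 15 (mod 21).
Check: 19 × 15 = 285 ≡ 12 (mod 21).
Unique solution: x ≡ 15 (mod 21)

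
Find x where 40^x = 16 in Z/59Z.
52

Baby-step giant-step with step n = ⌈√59⌉ = 8.
Baby steps 40^j mod 59 (j:value) for j=0..7: 0:1, 1:40, 2:7, 3:44, 4:49, 5:13, 6:48, 7:32.
Giant-step multiplier: 40^(-8) ≡ 40^(58-8) = 40^50 ≡ 36 (mod 59).
Giant steps γ_i = 16·36^i mod 59: γ_0=16, γ_1=45, γ_2=27, γ_3=28, γ_4=5, γ_5=3, γ_6=49 (in table at j=4).
x = i·n + j = 6·8 + 4 = 52.
Check: 40^52 ≡ 16 (mod 59).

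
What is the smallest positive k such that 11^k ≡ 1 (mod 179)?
178

179 is prime, so ord(11) divides φ(179) = 178.
Divisors of 178: 1, 2, 89, 178.
Repeated squaring: 11^1 ≡ 11, 11^2 ≡ 121, 11^4 ≡ 142, 11^8 ≡ 116, 11^16 ≡ 31, 11^32 ≡ 66, 11^64 ≡ 60, 11^128 ≡ 20 (mod 179).
Test 11^d mod 179 for each divisor d in increasing order:
11^1 ≡ 11
11^2 ≡ 121
11^89 = 11^64·11^16·11^8·11^1 ≡ 178
11^178 = 11^128·11^32·11^16·11^2 ≡ 1  ← first divisor giving 1
The order is 178.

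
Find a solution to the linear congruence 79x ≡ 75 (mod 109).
x ≡ 52 (mod 109)

gcd(79, 109) = 1, which divides 75, so solutions exist.
Find 79^(-1) mod 109 by the extended Euclidean algorithm:
109 = 1 × 79 + 30  ⟹  30 = (1)·109 + (-1)·79
79 = 2 × 30 + 19  ⟹  19 = (-2)·109 + (3)·79
30 = 1 × 19 + 11  ⟹  11 = (3)·109 + (-4)·79
19 = 1 × 11 + 8  ⟹  8 = (-5)·109 + (7)·79
11 = 1 × 8 + 3  ⟹  3 = (8)·109 + (-11)·79
8 = 2 × 3 + 2  ⟹  2 = (-21)·109 + (29)·79
3 = 1 × 2 + 1  ⟹  1 = (29)·109 + (-40)·79
So (-40)·79 ≡ 1 (mod 109), i.e. 79^(-1) ≡ -40 ≡ 69 (mod 109).
x ≡ 69 × 75 = 5175 ≡ 52 (mod 109).
Check: 79 × 52 = 4108 ≡ 75 (mod 109).
Unique solution: x ≡ 52 (mod 109)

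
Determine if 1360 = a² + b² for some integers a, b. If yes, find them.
8² + 36² (a=8, b=36)

Factorization: 1360 = 2^4 × 5 × 17
By Fermat: n is sum of two squares iff every prime p ≡ 3 (mod 4) appears to even power.
All primes ≡ 3 (mod 4) appear to even power.
Search a = 0, 1, 2, … for 1360 - a² a perfect square: first hit at a = 8: 1360 - 64 = 1296 = 36².
1360 = 8² + 36² = 64 + 1296 ✓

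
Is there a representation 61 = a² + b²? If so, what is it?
5² + 6² (a=5, b=6)

Factorization: 61 = 61
By Fermat: n is sum of two squares iff every prime p ≡ 3 (mod 4) appears to even power.
All primes ≡ 3 (mod 4) appear to even power.
Search a = 0, 1, 2, … for 61 - a² a perfect square: first hit at a = 5: 61 - 25 = 36 = 6².
61 = 5² + 6² = 25 + 36 ✓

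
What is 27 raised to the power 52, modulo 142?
131

Repeated squaring. Binary of 52 = 110100.
27^1 ≡ 27 (mod 142); 27^2 ≡ 19 (mod 142); 27^4 ≡ 77 (mod 142); 27^8 ≡ 107 (mod 142); 27^16 ≡ 89 (mod 142); 27^32 ≡ 111 (mod 142)
27^52 = 27^4 × 27^16 × 27^32 ≡ 131 (mod 142)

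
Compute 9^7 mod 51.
36

Repeated squaring. Binary of 7 = 111.
9^1 ≡ 9 (mod 51); 9^2 ≡ 30 (mod 51); 9^4 ≡ 33 (mod 51)
9^7 = 9^1 × 9^2 × 9^4 ≡ 36 (mod 51)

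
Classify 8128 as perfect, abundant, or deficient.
perfect

Proper divisors of 8128: sum = 1 + 2 + 4 + 8 + 16 + 32 + 64 + 127 + 254 + 508 + 1016 + 2032 + 4064 = 8128
Since 8128 = 8128, 8128 is perfect.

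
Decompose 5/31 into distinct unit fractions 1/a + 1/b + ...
1/7 + 1/55 + 1/3979 + 1/23744683 + 1/1127619917796295

Greedy algorithm:
5/31: ceiling(31/5) = 7, use 1/7
4/217: ceiling(217/4) = 55, use 1/55
3/11935: ceiling(11935/3) = 3979, use 1/3979
2/47489365: ceiling(47489365/2) = 23744683, use 1/23744683
1/1127619917796295: ceiling(1127619917796295/1) = 1127619917796295, use 1/1127619917796295
Result: 5/31 = 1/7 + 1/55 + 1/3979 + 1/23744683 + 1/1127619917796295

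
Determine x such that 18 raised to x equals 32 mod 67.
41

Baby-step giant-step with step n = ⌈√67⌉ = 9.
Baby steps 18^j mod 67 (j:value) for j=0..8: 0:1, 1:18, 2:56, 3:3, 4:54, 5:34, 6:9, 7:28, 8:35.
Giant-step multiplier: 18^(-9) ≡ 18^(66-9) = 18^57 ≡ 5 (mod 67).
Giant steps γ_i = 32·5^i mod 67: γ_0=32, γ_1=26, γ_2=63, γ_3=47, γ_4=34 (in table at j=5).
x = i·n + j = 4·9 + 5 = 41.
Check: 18^41 ≡ 32 (mod 67).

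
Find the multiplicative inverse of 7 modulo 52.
15

gcd(7, 52) = 1, so the inverse exists.
Extended Euclidean algorithm on (52, 7):
52 = 7 × 7 + 3  ⟹  3 = (1)·52 + (-7)·7
7 = 2 × 3 + 1  ⟹  1 = (-2)·52 + (15)·7
So (15)·7 ≡ 1 (mod 52), i.e. 7^(-1) ≡ 15 (mod 52).
Check: 7 × 15 = 105 ≡ 1 (mod 52)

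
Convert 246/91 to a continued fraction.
[2; 1, 2, 2, 1, 2, 3]

Euclidean algorithm steps:
246 = 2 × 91 + 64
91 = 1 × 64 + 27
64 = 2 × 27 + 10
27 = 2 × 10 + 7
10 = 1 × 7 + 3
7 = 2 × 3 + 1
3 = 3 × 1 + 0
Continued fraction: [2; 1, 2, 2, 1, 2, 3]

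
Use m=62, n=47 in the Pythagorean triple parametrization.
(1635, 5828, 6053)

Euclid's formula: a = m² - n², b = 2mn, c = m² + n²
m = 62, n = 47
a = 62² - 47² = 3844 - 2209 = 1635
b = 2 × 62 × 47 = 5828
c = 62² + 47² = 3844 + 2209 = 6053
Verification: 1635² + 5828² = 2673225 + 33965584 = 36638809 = 6053² ✓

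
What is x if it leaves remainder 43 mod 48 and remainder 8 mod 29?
907

Using Chinese Remainder Theorem:
M = 48 × 29 = 1392
M1 = 29, M2 = 48
y1 = 29^(-1) mod 48 = 5
y2 = 48^(-1) mod 29 = 26
x = (43×29×5 + 8×48×26) mod 1392 = 907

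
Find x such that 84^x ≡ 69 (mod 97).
27

Baby-step giant-step with step n = ⌈√97⌉ = 10.
Baby steps 84^j mod 97 (j:value) for j=0..9: 0:1, 1:84, 2:72, 3:34, 4:43, 5:23, 6:89, 7:7, 8:6, 9:19.
Giant-step multiplier: 84^(-10) ≡ 84^(96-10) = 84^86 ≡ 86 (mod 97).
Giant steps γ_i = 69·86^i mod 97: γ_0=69, γ_1=17, γ_2=7 (in table at j=7).
x = i·n + j = 2·10 + 7 = 27.
Check: 84^27 ≡ 69 (mod 97).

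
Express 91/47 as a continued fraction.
[1; 1, 14, 1, 2]

Euclidean algorithm steps:
91 = 1 × 47 + 44
47 = 1 × 44 + 3
44 = 14 × 3 + 2
3 = 1 × 2 + 1
2 = 2 × 1 + 0
Continued fraction: [1; 1, 14, 1, 2]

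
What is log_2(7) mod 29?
12

Baby-step giant-step with step n = ⌈√29⌉ = 6.
Baby steps 2^j mod 29 (j:value) for j=0..5: 0:1, 1:2, 2:4, 3:8, 4:16, 5:3.
Giant-step multiplier: 2^(-6) ≡ 2^(28-6) = 2^22 ≡ 5 (mod 29).
Giant steps γ_i = 7·5^i mod 29: γ_0=7, γ_1=6, γ_2=1 (in table at j=0).
x = i·n + j = 2·6 + 0 = 12.
Check: 2^12 ≡ 7 (mod 29).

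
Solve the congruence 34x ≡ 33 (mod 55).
x ≡ 22 (mod 55)

gcd(34, 55) = 1, which divides 33, so solutions exist.
Find 34^(-1) mod 55 by the extended Euclidean algorithm:
55 = 1 × 34 + 21  ⟹  21 = (1)·55 + (-1)·34
34 = 1 × 21 + 13  ⟹  13 = (-1)·55 + (2)·34
21 = 1 × 13 + 8  ⟹  8 = (2)·55 + (-3)·34
13 = 1 × 8 + 5  ⟹  5 = (-3)·55 + (5)·34
8 = 1 × 5 + 3  ⟹  3 = (5)·55 + (-8)·34
5 = 1 × 3 + 2  ⟹  2 = (-8)·55 + (13)·34
3 = 1 × 2 + 1  ⟹  1 = (13)·55 + (-21)·34
So (-21)·34 ≡ 1 (mod 55), i.e. 34^(-1) ≡ -21 ≡ 34 (mod 55).
x ≡ 34 × 33 = 1122 ≡ 22 (mod 55).
Check: 34 × 22 = 748 ≡ 33 (mod 55).
Unique solution: x ≡ 22 (mod 55)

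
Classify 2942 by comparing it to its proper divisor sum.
deficient

Proper divisors of 2942: sum = 1 + 2 + 1471 = 1474
Since 1474 < 2942, 2942 is deficient.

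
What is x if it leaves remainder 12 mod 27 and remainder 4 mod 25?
579

Using Chinese Remainder Theorem:
M = 27 × 25 = 675
M1 = 25, M2 = 27
y1 = 25^(-1) mod 27 = 13
y2 = 27^(-1) mod 25 = 13
x = (12×25×13 + 4×27×13) mod 675 = 579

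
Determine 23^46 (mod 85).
9

Repeated squaring. Binary of 46 = 101110.
23^1 ≡ 23 (mod 85); 23^2 ≡ 19 (mod 85); 23^4 ≡ 21 (mod 85); 23^8 ≡ 16 (mod 85); 23^16 ≡ 1 (mod 85); 23^32 ≡ 1 (mod 85)
23^46 = 23^2 × 23^4 × 23^8 × 23^32 ≡ 9 (mod 85)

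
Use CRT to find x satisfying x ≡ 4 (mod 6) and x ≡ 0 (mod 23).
46

Using Chinese Remainder Theorem:
M = 6 × 23 = 138
M1 = 23, M2 = 6
y1 = 23^(-1) mod 6 = 5
y2 = 6^(-1) mod 23 = 4
x = (4×23×5 + 0×6×4) mod 138 = 46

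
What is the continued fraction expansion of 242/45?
[5; 2, 1, 1, 1, 5]

Euclidean algorithm steps:
242 = 5 × 45 + 17
45 = 2 × 17 + 11
17 = 1 × 11 + 6
11 = 1 × 6 + 5
6 = 1 × 5 + 1
5 = 5 × 1 + 0
Continued fraction: [5; 2, 1, 1, 1, 5]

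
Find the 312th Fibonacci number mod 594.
144

Matrix identity: Q^n = [[F_(n+1), F_n], [F_n, F_(n-1)]] with Q = [[1,1],[1,0]].
n = 312 = 100111000₂. Square-and-multiply, entries mod 594:
Q^1 = [[1,1],[1,0]]
Q^2 = (Q^1)² = [[2,1],[1,1]]
Q^4 = (Q^2)² = [[5,3],[3,2]]
Q^9 = (Q^4)²·Q = [[55,34],[34,21]]
Q^19 = (Q^9)²·Q = [[231,23],[23,208]]
Q^39 = (Q^19)²·Q = [[429,430],[430,593]]
Q^78 = (Q^39)² = [[67,494],[494,167]]
Q^156 = (Q^78)² = [[233,360],[360,467]]
Q^312 = (Q^156)² = [[343,144],[144,199]]
F_312 mod 594 = Q^312[0][1] = 144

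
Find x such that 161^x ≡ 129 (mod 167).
137

Baby-step giant-step with step n = ⌈√167⌉ = 13.
Baby steps 161^j mod 167 (j:value) for j=0..12: 0:1, 1:161, 2:36, 3:118, 4:127, 5:73, 6:63, 7:123, 8:97, 9:86, 10:152, 11:90, 12:128.
Giant-step multiplier: 161^(-13) ≡ 161^(166-13) = 161^153 ≡ 5 (mod 167).
Giant steps γ_i = 129·5^i mod 167: γ_0=129, γ_1=144, γ_2=52, γ_3=93, γ_4=131, γ_5=154, γ_6=102, γ_7=9, γ_8=45, γ_9=58, γ_10=123 (in table at j=7).
x = i·n + j = 10·13 + 7 = 137.
Check: 161^137 ≡ 129 (mod 167).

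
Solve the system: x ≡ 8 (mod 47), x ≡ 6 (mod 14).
384

Using Chinese Remainder Theorem:
M = 47 × 14 = 658
M1 = 14, M2 = 47
y1 = 14^(-1) mod 47 = 37
y2 = 47^(-1) mod 14 = 3
x = (8×14×37 + 6×47×3) mod 658 = 384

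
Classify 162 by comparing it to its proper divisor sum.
abundant

Proper divisors of 162: sum = 1 + 2 + 3 + 6 + 9 + 18 + 27 + 54 + 81 = 201
Since 201 > 162, 162 is abundant.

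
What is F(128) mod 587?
427

Matrix identity: Q^n = [[F_(n+1), F_n], [F_n, F_(n-1)]] with Q = [[1,1],[1,0]].
n = 128 = 10000000₂. Square-and-multiply, entries mod 587:
Q^1 = [[1,1],[1,0]]
Q^2 = (Q^1)² = [[2,1],[1,1]]
Q^4 = (Q^2)² = [[5,3],[3,2]]
Q^8 = (Q^4)² = [[34,21],[21,13]]
Q^16 = (Q^8)² = [[423,400],[400,23]]
Q^32 = (Q^16)² = [[230,539],[539,278]]
Q^64 = (Q^32)² = [[26,270],[270,343]]
Q^128 = (Q^64)² = [[201,427],[427,361]]
F_128 mod 587 = Q^128[0][1] = 427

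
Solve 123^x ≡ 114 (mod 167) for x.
94

Baby-step giant-step with step n = ⌈√167⌉ = 13.
Baby steps 123^j mod 167 (j:value) for j=0..12: 0:1, 1:123, 2:99, 3:153, 4:115, 5:117, 6:29, 7:60, 8:32, 9:95, 10:162, 11:53, 12:6.
Giant-step multiplier: 123^(-13) ≡ 123^(166-13) = 123^153 ≡ 136 (mod 167).
Giant steps γ_i = 114·136^i mod 167: γ_0=114, γ_1=140, γ_2=2, γ_3=105, γ_4=85, γ_5=37, γ_6=22, γ_7=153 (in table at j=3).
x = i·n + j = 7·13 + 3 = 94.
Check: 123^94 ≡ 114 (mod 167).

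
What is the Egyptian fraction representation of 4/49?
1/13 + 1/213 + 1/67841 + 1/9204734721

Greedy algorithm:
4/49: ceiling(49/4) = 13, use 1/13
3/637: ceiling(637/3) = 213, use 1/213
2/135681: ceiling(135681/2) = 67841, use 1/67841
1/9204734721: ceiling(9204734721/1) = 9204734721, use 1/9204734721
Result: 4/49 = 1/13 + 1/213 + 1/67841 + 1/9204734721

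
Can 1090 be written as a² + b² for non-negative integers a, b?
1² + 33² (a=1, b=33)

Factorization: 1090 = 2 × 5 × 109
By Fermat: n is sum of two squares iff every prime p ≡ 3 (mod 4) appears to even power.
All primes ≡ 3 (mod 4) appear to even power.
Search a = 0, 1, 2, … for 1090 - a² a perfect square: first hit at a = 1: 1090 - 1 = 1089 = 33².
1090 = 1² + 33² = 1 + 1089 ✓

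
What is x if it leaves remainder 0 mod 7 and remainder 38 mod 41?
161

Using Chinese Remainder Theorem:
M = 7 × 41 = 287
M1 = 41, M2 = 7
y1 = 41^(-1) mod 7 = 6
y2 = 7^(-1) mod 41 = 6
x = (0×41×6 + 38×7×6) mod 287 = 161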